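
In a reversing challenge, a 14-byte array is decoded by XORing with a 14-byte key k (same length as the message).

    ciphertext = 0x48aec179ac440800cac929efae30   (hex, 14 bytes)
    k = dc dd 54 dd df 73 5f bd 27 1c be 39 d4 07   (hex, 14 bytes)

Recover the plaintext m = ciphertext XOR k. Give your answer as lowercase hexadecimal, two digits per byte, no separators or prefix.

947395a4733757bdedd597d67a37

byte 0: 48 xor dc = 94
byte 1: ae xor dd = 73
byte 2: c1 xor 54 = 95
byte 3: 79 xor dd = a4
byte 4: ac xor df = 73
byte 5: 44 xor 73 = 37
byte 6: 08 xor 5f = 57
byte 7: 00 xor bd = bd
byte 8: ca xor 27 = ed
byte 9: c9 xor 1c = d5
byte 10: 29 xor be = 97
byte 11: ef xor 39 = d6
byte 12: ae xor d4 = 7a
byte 13: 30 xor 07 = 37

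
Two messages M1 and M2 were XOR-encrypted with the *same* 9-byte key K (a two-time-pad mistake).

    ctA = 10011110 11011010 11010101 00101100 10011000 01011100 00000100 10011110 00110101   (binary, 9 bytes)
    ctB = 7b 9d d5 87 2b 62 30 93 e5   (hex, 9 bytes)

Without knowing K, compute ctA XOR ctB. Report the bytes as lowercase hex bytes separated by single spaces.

ctA ⊕ ctB = (M1 ⊕ K) ⊕ (M2 ⊕ K) = M1 ⊕ M2 — the shared key cancels under XOR.
10011110 ^ 01111011 = 11100101
11011010 ^ 10011101 = 01000111
11010101 ^ 11010101 = 00000000
00101100 ^ 10000111 = 10101011
10011000 ^ 00101011 = 10110011
01011100 ^ 01100010 = 00111110
00000100 ^ 00110000 = 00110100
10011110 ^ 10010011 = 00001101
00110101 ^ 11100101 = 11010000

e5 47 00 ab b3 3e 34 0d d0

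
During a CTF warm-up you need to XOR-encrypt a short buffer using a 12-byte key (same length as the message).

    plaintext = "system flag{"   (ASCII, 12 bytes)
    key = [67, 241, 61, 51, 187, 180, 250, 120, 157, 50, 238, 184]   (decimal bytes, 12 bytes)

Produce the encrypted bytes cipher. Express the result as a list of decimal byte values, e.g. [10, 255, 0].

[48, 136, 78, 71, 222, 217, 218, 30, 241, 83, 137, 195]

73 ^ 43 = 30
79 ^ f1 = 88
73 ^ 3d = 4e
74 ^ 33 = 47
65 ^ bb = de
6d ^ b4 = d9
20 ^ fa = da
66 ^ 78 = 1e
6c ^ 9d = f1
61 ^ 32 = 53
67 ^ ee = 89
7b ^ b8 = c3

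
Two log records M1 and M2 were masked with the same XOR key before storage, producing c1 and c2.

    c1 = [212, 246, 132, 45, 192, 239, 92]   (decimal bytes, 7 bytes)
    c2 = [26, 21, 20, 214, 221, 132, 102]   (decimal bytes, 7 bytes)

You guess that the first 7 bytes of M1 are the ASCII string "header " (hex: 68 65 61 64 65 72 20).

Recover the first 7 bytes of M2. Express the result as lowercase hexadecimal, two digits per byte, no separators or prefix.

a686f19f78191a

First, c1 ⊕ c2 = (M1 ⊕ K) ⊕ (M2 ⊕ K) = M1 ⊕ M2, so the key drops out. Then M2 = (M1 ⊕ M2) ⊕ M1 over the first 7 bytes.
byte 0: (d4 xor 1a) xor 68 = ce xor 68 = a6
byte 1: (f6 xor 15) xor 65 = e3 xor 65 = 86
byte 2: (84 xor 14) xor 61 = 90 xor 61 = f1
byte 3: (2d xor d6) xor 64 = fb xor 64 = 9f
byte 4: (c0 xor dd) xor 65 = 1d xor 65 = 78
byte 5: (ef xor 84) xor 72 = 6b xor 72 = 19
byte 6: (5c xor 66) xor 20 = 3a xor 20 = 1a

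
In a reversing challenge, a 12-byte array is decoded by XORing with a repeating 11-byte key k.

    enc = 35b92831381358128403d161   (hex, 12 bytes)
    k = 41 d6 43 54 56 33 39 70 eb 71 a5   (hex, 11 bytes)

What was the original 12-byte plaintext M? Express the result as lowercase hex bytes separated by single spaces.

74 6f 6b 65 6e 20 61 62 6f 72 74 20

The 11-byte key repeats, so the effective keystream is 41 d6 43 54 56 33 39 70 eb 71 a5 41.
byte 0: 35 xor 41 = 74
byte 1: b9 xor d6 = 6f
byte 2: 28 xor 43 = 6b
byte 3: 31 xor 54 = 65
byte 4: 38 xor 56 = 6e
byte 5: 13 xor 33 = 20
byte 6: 58 xor 39 = 61
byte 7: 12 xor 70 = 62
byte 8: 84 xor eb = 6f
byte 9: 03 xor 71 = 72
byte 10: d1 xor a5 = 74
byte 11: 61 xor 41 = 20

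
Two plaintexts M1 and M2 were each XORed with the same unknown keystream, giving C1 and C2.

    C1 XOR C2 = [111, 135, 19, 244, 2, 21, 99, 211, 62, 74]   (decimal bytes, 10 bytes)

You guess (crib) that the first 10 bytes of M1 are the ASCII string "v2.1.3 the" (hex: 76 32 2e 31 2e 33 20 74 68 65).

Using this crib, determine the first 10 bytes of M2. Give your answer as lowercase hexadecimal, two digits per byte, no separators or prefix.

Since C1 ⊕ C2 = M1 ⊕ M2, XORing with the guessed M1 bytes yields the corresponding M2 bytes: M2 = (C1 ⊕ C2) ⊕ M1.
6f ^ 76 = 19
87 ^ 32 = b5
13 ^ 2e = 3d
f4 ^ 31 = c5
02 ^ 2e = 2c
15 ^ 33 = 26
63 ^ 20 = 43
d3 ^ 74 = a7
3e ^ 68 = 56
4a ^ 65 = 2f

19b53dc52c2643a7562f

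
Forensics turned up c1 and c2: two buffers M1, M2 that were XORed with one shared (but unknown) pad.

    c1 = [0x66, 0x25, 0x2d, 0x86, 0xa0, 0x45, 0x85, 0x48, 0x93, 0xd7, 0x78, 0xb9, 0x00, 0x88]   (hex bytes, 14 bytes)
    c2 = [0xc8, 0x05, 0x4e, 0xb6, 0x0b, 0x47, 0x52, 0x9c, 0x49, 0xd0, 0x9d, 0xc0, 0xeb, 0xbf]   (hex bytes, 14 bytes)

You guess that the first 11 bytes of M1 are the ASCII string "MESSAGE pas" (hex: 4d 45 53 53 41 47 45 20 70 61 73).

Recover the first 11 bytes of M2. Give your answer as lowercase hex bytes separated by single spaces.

e3 65 30 63 ea 45 92 f4 aa 66 96

First, c1 ⊕ c2 = (M1 ⊕ K) ⊕ (M2 ⊕ K) = M1 ⊕ M2, so the key drops out. Then M2 = (M1 ⊕ M2) ⊕ M1 over the first 11 bytes.
byte 0: (66 XOR c8) XOR 4d = ae XOR 4d = e3
byte 1: (25 XOR 05) XOR 45 = 20 XOR 45 = 65
byte 2: (2d XOR 4e) XOR 53 = 63 XOR 53 = 30
byte 3: (86 XOR b6) XOR 53 = 30 XOR 53 = 63
byte 4: (a0 XOR 0b) XOR 41 = ab XOR 41 = ea
byte 5: (45 XOR 47) XOR 47 = 02 XOR 47 = 45
byte 6: (85 XOR 52) XOR 45 = d7 XOR 45 = 92
byte 7: (48 XOR 9c) XOR 20 = d4 XOR 20 = f4
byte 8: (93 XOR 49) XOR 70 = da XOR 70 = aa
byte 9: (d7 XOR d0) XOR 61 = 07 XOR 61 = 66
byte 10: (78 XOR 9d) XOR 73 = e5 XOR 73 = 96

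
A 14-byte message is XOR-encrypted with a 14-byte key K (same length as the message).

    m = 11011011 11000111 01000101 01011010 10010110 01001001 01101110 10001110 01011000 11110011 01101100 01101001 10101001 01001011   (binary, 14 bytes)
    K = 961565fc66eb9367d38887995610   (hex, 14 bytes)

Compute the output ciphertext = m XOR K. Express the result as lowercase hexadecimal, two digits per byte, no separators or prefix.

XOR is its own inverse, so applying the key byte-wise gives the result directly.
byte 0: db xor 96 = 4d
byte 1: c7 xor 15 = d2
byte 2: 45 xor 65 = 20
byte 3: 5a xor fc = a6
byte 4: 96 xor 66 = f0
byte 5: 49 xor eb = a2
byte 6: 6e xor 93 = fd
byte 7: 8e xor 67 = e9
byte 8: 58 xor d3 = 8b
byte 9: f3 xor 88 = 7b
byte 10: 6c xor 87 = eb
byte 11: 69 xor 99 = f0
byte 12: a9 xor 56 = ff
byte 13: 4b xor 10 = 5b

4dd220a6f0a2fde98b7bebf0ff5b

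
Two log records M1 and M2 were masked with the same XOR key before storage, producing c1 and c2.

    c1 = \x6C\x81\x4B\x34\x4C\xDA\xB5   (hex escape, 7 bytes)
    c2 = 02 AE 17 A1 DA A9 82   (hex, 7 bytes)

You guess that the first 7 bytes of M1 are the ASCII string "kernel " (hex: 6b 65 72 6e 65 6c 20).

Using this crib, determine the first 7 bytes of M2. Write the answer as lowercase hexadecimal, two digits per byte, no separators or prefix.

054a2efbf31f17

First, c1 ⊕ c2 = (M1 ⊕ K) ⊕ (M2 ⊕ K) = M1 ⊕ M2, so the key drops out. Then M2 = (M1 ⊕ M2) ⊕ M1 over the first 7 bytes.
byte 0: (6c ⊕ 02) ⊕ 6b = 6e ⊕ 6b = 05
byte 1: (81 ⊕ ae) ⊕ 65 = 2f ⊕ 65 = 4a
byte 2: (4b ⊕ 17) ⊕ 72 = 5c ⊕ 72 = 2e
byte 3: (34 ⊕ a1) ⊕ 6e = 95 ⊕ 6e = fb
byte 4: (4c ⊕ da) ⊕ 65 = 96 ⊕ 65 = f3
byte 5: (da ⊕ a9) ⊕ 6c = 73 ⊕ 6c = 1f
byte 6: (b5 ⊕ 82) ⊕ 20 = 37 ⊕ 20 = 17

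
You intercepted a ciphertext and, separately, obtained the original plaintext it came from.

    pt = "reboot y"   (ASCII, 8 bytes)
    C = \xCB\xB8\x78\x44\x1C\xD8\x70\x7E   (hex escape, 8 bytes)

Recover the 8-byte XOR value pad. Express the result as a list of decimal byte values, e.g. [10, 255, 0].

[185, 221, 26, 43, 115, 172, 80, 7]

Since C = pt ⊕ pad, XORing both sides with pt gives pad = pt ⊕ C.
byte 0: 72 ⊕ cb = b9
byte 1: 65 ⊕ b8 = dd
byte 2: 62 ⊕ 78 = 1a
byte 3: 6f ⊕ 44 = 2b
byte 4: 6f ⊕ 1c = 73
byte 5: 74 ⊕ d8 = ac
byte 6: 20 ⊕ 70 = 50
byte 7: 79 ⊕ 7e = 07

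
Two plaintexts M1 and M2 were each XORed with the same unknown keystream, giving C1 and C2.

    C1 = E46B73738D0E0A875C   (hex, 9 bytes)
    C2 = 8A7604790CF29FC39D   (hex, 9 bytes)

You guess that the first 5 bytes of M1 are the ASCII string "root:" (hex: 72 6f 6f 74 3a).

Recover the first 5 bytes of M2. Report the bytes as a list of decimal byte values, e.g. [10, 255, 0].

First, C1 ⊕ C2 = (M1 ⊕ K) ⊕ (M2 ⊕ K) = M1 ⊕ M2, so the key drops out. Then M2 = (M1 ⊕ M2) ⊕ M1 over the first 5 bytes.
byte 0: (e4 ⊕ 8a) ⊕ 72 = 6e ⊕ 72 = 1c
byte 1: (6b ⊕ 76) ⊕ 6f = 1d ⊕ 6f = 72
byte 2: (73 ⊕ 04) ⊕ 6f = 77 ⊕ 6f = 18
byte 3: (73 ⊕ 79) ⊕ 74 = 0a ⊕ 74 = 7e
byte 4: (8d ⊕ 0c) ⊕ 3a = 81 ⊕ 3a = bb

[28, 114, 24, 126, 187]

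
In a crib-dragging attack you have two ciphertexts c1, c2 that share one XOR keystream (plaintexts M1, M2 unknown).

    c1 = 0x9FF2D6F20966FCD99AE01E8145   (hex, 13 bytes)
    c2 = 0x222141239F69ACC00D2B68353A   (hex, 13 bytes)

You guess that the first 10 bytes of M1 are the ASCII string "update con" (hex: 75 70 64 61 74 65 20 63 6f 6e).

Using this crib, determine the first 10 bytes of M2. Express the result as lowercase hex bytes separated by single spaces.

c8 a3 f3 b0 e2 6a 70 7a f8 a5

First, c1 ⊕ c2 = (M1 ⊕ K) ⊕ (M2 ⊕ K) = M1 ⊕ M2, so the key drops out. Then M2 = (M1 ⊕ M2) ⊕ M1 over the first 10 bytes.
byte 0: (9f ^ 22) ^ 75 = bd ^ 75 = c8
byte 1: (f2 ^ 21) ^ 70 = d3 ^ 70 = a3
byte 2: (d6 ^ 41) ^ 64 = 97 ^ 64 = f3
byte 3: (f2 ^ 23) ^ 61 = d1 ^ 61 = b0
byte 4: (09 ^ 9f) ^ 74 = 96 ^ 74 = e2
byte 5: (66 ^ 69) ^ 65 = 0f ^ 65 = 6a
byte 6: (fc ^ ac) ^ 20 = 50 ^ 20 = 70
byte 7: (d9 ^ c0) ^ 63 = 19 ^ 63 = 7a
byte 8: (9a ^ 0d) ^ 6f = 97 ^ 6f = f8
byte 9: (e0 ^ 2b) ^ 6e = cb ^ 6e = a5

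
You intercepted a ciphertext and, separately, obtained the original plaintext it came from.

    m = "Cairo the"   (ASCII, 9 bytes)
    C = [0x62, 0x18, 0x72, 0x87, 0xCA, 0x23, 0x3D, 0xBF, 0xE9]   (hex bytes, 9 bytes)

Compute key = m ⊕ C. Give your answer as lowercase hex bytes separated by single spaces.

Since C = m ⊕ key, XORing both sides with m gives key = m ⊕ C.
 67 ^  98 =  33
 97 ^  24 = 121
105 ^ 114 =  27
114 ^ 135 = 245
111 ^ 202 = 165
 32 ^  35 =   3
116 ^  61 =  73
104 ^ 191 = 215
101 ^ 233 = 140

21 79 1b f5 a5 03 49 d7 8c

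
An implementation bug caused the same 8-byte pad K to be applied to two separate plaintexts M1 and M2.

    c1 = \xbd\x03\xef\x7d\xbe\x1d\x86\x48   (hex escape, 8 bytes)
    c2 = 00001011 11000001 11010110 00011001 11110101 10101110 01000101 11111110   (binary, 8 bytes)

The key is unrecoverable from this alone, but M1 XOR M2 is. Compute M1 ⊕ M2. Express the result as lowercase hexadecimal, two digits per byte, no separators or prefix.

b6c239644bb3c3b6

c1 ⊕ c2 = (M1 ⊕ K) ⊕ (M2 ⊕ K) = M1 ⊕ M2 — the shared key cancels under XOR.
byte 0: bd ⊕ 0b = b6
byte 1: 03 ⊕ c1 = c2
byte 2: ef ⊕ d6 = 39
byte 3: 7d ⊕ 19 = 64
byte 4: be ⊕ f5 = 4b
byte 5: 1d ⊕ ae = b3
byte 6: 86 ⊕ 45 = c3
byte 7: 48 ⊕ fe = b6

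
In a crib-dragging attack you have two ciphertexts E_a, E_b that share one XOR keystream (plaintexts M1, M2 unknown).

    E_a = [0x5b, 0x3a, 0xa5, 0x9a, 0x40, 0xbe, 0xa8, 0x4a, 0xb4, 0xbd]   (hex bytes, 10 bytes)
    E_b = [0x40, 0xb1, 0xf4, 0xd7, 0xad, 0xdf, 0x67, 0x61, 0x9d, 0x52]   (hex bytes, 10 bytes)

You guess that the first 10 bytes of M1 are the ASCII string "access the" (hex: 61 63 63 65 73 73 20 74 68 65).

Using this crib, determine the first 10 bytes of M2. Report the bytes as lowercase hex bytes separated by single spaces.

7a e8 32 28 9e 12 ef 5f 41 8a

First, E_a ⊕ E_b = (M1 ⊕ K) ⊕ (M2 ⊕ K) = M1 ⊕ M2, so the key drops out. Then M2 = (M1 ⊕ M2) ⊕ M1 over the first 10 bytes.
byte 0: (5b ^ 40) ^ 61 = 1b ^ 61 = 7a
byte 1: (3a ^ b1) ^ 63 = 8b ^ 63 = e8
byte 2: (a5 ^ f4) ^ 63 = 51 ^ 63 = 32
byte 3: (9a ^ d7) ^ 65 = 4d ^ 65 = 28
byte 4: (40 ^ ad) ^ 73 = ed ^ 73 = 9e
byte 5: (be ^ df) ^ 73 = 61 ^ 73 = 12
byte 6: (a8 ^ 67) ^ 20 = cf ^ 20 = ef
byte 7: (4a ^ 61) ^ 74 = 2b ^ 74 = 5f
byte 8: (b4 ^ 9d) ^ 68 = 29 ^ 68 = 41
byte 9: (bd ^ 52) ^ 65 = ef ^ 65 = 8a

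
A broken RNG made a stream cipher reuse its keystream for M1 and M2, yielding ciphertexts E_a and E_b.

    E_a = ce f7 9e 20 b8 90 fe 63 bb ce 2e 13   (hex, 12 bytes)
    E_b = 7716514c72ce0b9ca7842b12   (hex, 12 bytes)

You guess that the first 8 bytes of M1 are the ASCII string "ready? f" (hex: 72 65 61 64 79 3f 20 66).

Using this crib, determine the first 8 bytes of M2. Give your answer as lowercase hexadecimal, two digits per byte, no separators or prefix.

cb84ae08b361d599

First, E_a ⊕ E_b = (M1 ⊕ K) ⊕ (M2 ⊕ K) = M1 ⊕ M2, so the key drops out. Then M2 = (M1 ⊕ M2) ⊕ M1 over the first 8 bytes.
byte 0: (ce xor 77) xor 72 = b9 xor 72 = cb
byte 1: (f7 xor 16) xor 65 = e1 xor 65 = 84
byte 2: (9e xor 51) xor 61 = cf xor 61 = ae
byte 3: (20 xor 4c) xor 64 = 6c xor 64 = 08
byte 4: (b8 xor 72) xor 79 = ca xor 79 = b3
byte 5: (90 xor ce) xor 3f = 5e xor 3f = 61
byte 6: (fe xor 0b) xor 20 = f5 xor 20 = d5
byte 7: (63 xor 9c) xor 66 = ff xor 66 = 99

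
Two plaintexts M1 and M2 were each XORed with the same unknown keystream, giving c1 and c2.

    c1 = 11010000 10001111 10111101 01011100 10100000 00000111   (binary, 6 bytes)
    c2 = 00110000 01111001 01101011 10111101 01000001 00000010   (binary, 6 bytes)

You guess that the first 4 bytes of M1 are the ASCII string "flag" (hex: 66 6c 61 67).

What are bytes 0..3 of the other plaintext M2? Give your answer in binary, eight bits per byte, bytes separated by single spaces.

First, c1 ⊕ c2 = (M1 ⊕ K) ⊕ (M2 ⊕ K) = M1 ⊕ M2, so the key drops out. Then M2 = (M1 ⊕ M2) ⊕ M1 over the first 4 bytes.
byte 0: (d0 ^ 30) ^ 66 = e0 ^ 66 = 86
byte 1: (8f ^ 79) ^ 6c = f6 ^ 6c = 9a
byte 2: (bd ^ 6b) ^ 61 = d6 ^ 61 = b7
byte 3: (5c ^ bd) ^ 67 = e1 ^ 67 = 86

10000110 10011010 10110111 10000110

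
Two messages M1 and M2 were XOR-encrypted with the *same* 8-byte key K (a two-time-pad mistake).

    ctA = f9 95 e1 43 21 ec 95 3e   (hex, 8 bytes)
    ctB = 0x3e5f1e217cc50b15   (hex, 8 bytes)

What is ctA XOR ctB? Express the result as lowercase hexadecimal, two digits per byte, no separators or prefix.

ctA ⊕ ctB = (M1 ⊕ K) ⊕ (M2 ⊕ K) = M1 ⊕ M2 — the shared key cancels under XOR.
f9 xor 3e = c7
95 xor 5f = ca
e1 xor 1e = ff
43 xor 21 = 62
21 xor 7c = 5d
ec xor c5 = 29
95 xor 0b = 9e
3e xor 15 = 2b

c7caff625d299e2b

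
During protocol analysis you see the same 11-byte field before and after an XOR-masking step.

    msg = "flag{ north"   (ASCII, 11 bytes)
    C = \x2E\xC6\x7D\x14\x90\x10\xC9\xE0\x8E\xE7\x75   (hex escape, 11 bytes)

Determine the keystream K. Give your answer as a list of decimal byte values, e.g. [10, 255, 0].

[72, 170, 28, 115, 235, 48, 167, 143, 252, 147, 29]

Since C = msg ⊕ K, XORing both sides with msg gives K = msg ⊕ C.
66 ^ 2e = 48
6c ^ c6 = aa
61 ^ 7d = 1c
67 ^ 14 = 73
7b ^ 90 = eb
20 ^ 10 = 30
6e ^ c9 = a7
6f ^ e0 = 8f
72 ^ 8e = fc
74 ^ e7 = 93
68 ^ 75 = 1d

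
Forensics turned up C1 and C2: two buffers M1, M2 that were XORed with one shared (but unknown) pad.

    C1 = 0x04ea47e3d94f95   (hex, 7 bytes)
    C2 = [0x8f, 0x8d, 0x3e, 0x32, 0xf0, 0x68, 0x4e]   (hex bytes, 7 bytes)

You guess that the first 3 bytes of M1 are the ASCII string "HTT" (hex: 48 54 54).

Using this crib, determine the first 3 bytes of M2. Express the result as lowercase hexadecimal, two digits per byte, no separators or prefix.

c3332d

First, C1 ⊕ C2 = (M1 ⊕ K) ⊕ (M2 ⊕ K) = M1 ⊕ M2, so the key drops out. Then M2 = (M1 ⊕ M2) ⊕ M1 over the first 3 bytes.
byte 0: (04 XOR 8f) XOR 48 = 8b XOR 48 = c3
byte 1: (ea XOR 8d) XOR 54 = 67 XOR 54 = 33
byte 2: (47 XOR 3e) XOR 54 = 79 XOR 54 = 2d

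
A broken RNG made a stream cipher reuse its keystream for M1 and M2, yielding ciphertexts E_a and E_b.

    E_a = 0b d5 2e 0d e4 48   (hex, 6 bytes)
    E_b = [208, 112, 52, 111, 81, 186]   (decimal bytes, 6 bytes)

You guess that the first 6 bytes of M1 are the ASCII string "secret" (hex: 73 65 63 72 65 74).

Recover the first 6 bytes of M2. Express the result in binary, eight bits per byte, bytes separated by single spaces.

First, E_a ⊕ E_b = (M1 ⊕ K) ⊕ (M2 ⊕ K) = M1 ⊕ M2, so the key drops out. Then M2 = (M1 ⊕ M2) ⊕ M1 over the first 6 bytes.
byte 0: (0b xor d0) xor 73 = db xor 73 = a8
byte 1: (d5 xor 70) xor 65 = a5 xor 65 = c0
byte 2: (2e xor 34) xor 63 = 1a xor 63 = 79
byte 3: (0d xor 6f) xor 72 = 62 xor 72 = 10
byte 4: (e4 xor 51) xor 65 = b5 xor 65 = d0
byte 5: (48 xor ba) xor 74 = f2 xor 74 = 86

10101000 11000000 01111001 00010000 11010000 10000110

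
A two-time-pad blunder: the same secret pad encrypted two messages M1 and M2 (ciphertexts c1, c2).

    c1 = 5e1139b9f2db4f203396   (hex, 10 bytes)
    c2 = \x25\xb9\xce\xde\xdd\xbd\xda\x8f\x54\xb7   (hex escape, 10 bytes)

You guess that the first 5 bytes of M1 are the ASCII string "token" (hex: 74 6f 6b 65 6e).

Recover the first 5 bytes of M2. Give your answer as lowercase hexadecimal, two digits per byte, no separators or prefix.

0fc79c0241

First, c1 ⊕ c2 = (M1 ⊕ K) ⊕ (M2 ⊕ K) = M1 ⊕ M2, so the key drops out. Then M2 = (M1 ⊕ M2) ⊕ M1 over the first 5 bytes.
byte 0: (5e ⊕ 25) ⊕ 74 = 7b ⊕ 74 = 0f
byte 1: (11 ⊕ b9) ⊕ 6f = a8 ⊕ 6f = c7
byte 2: (39 ⊕ ce) ⊕ 6b = f7 ⊕ 6b = 9c
byte 3: (b9 ⊕ de) ⊕ 65 = 67 ⊕ 65 = 02
byte 4: (f2 ⊕ dd) ⊕ 6e = 2f ⊕ 6e = 41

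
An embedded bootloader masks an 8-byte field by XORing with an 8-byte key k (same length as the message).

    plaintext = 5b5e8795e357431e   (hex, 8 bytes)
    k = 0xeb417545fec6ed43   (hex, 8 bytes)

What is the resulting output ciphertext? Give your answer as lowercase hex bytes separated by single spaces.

XOR is its own inverse, so applying the key byte-wise gives the result directly.
5b ^ eb = b0
5e ^ 41 = 1f
87 ^ 75 = f2
95 ^ 45 = d0
e3 ^ fe = 1d
57 ^ c6 = 91
43 ^ ed = ae
1e ^ 43 = 5d

b0 1f f2 d0 1d 91 ae 5d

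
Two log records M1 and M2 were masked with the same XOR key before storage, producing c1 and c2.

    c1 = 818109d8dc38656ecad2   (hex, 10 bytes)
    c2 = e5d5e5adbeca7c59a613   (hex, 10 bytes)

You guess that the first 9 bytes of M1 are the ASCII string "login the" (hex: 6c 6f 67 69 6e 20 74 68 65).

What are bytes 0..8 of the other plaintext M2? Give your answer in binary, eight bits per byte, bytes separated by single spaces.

First, c1 ⊕ c2 = (M1 ⊕ K) ⊕ (M2 ⊕ K) = M1 ⊕ M2, so the key drops out. Then M2 = (M1 ⊕ M2) ⊕ M1 over the first 9 bytes.
byte 0: (81 ^ e5) ^ 6c = 64 ^ 6c = 08
byte 1: (81 ^ d5) ^ 6f = 54 ^ 6f = 3b
byte 2: (09 ^ e5) ^ 67 = ec ^ 67 = 8b
byte 3: (d8 ^ ad) ^ 69 = 75 ^ 69 = 1c
byte 4: (dc ^ be) ^ 6e = 62 ^ 6e = 0c
byte 5: (38 ^ ca) ^ 20 = f2 ^ 20 = d2
byte 6: (65 ^ 7c) ^ 74 = 19 ^ 74 = 6d
byte 7: (6e ^ 59) ^ 68 = 37 ^ 68 = 5f
byte 8: (ca ^ a6) ^ 65 = 6c ^ 65 = 09

00001000 00111011 10001011 00011100 00001100 11010010 01101101 01011111 00001001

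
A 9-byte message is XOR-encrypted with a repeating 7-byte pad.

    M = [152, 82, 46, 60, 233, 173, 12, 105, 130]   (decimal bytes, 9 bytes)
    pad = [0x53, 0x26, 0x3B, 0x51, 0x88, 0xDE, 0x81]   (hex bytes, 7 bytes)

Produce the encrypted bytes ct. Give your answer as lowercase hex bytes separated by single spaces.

The 7-byte key repeats, so the effective keystream is 53 26 3b 51 88 de 81 53 26.
byte 0: 98 xor 53 = cb
byte 1: 52 xor 26 = 74
byte 2: 2e xor 3b = 15
byte 3: 3c xor 51 = 6d
byte 4: e9 xor 88 = 61
byte 5: ad xor de = 73
byte 6: 0c xor 81 = 8d
byte 7: 69 xor 53 = 3a
byte 8: 82 xor 26 = a4

cb 74 15 6d 61 73 8d 3a a4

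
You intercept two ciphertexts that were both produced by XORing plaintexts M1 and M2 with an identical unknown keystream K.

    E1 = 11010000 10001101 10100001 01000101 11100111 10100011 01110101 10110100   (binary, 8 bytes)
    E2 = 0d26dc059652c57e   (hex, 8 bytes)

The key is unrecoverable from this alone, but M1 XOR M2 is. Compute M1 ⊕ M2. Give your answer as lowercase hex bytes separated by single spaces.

dd ab 7d 40 71 f1 b0 ca

E1 ⊕ E2 = (M1 ⊕ K) ⊕ (M2 ⊕ K) = M1 ⊕ M2 — the shared key cancels under XOR.
d0 ^ 0d = dd
8d ^ 26 = ab
a1 ^ dc = 7d
45 ^ 05 = 40
e7 ^ 96 = 71
a3 ^ 52 = f1
75 ^ c5 = b0
b4 ^ 7e = ca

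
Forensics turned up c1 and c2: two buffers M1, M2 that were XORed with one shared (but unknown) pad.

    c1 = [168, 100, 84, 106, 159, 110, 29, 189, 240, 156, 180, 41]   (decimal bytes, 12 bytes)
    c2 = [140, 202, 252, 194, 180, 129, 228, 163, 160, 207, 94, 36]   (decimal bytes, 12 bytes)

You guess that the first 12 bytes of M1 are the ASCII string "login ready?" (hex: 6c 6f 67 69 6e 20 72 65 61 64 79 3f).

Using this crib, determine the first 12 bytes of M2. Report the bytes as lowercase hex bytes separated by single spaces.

First, c1 ⊕ c2 = (M1 ⊕ K) ⊕ (M2 ⊕ K) = M1 ⊕ M2, so the key drops out. Then M2 = (M1 ⊕ M2) ⊕ M1 over the first 12 bytes.
byte 0: (a8 ⊕ 8c) ⊕ 6c = 24 ⊕ 6c = 48
byte 1: (64 ⊕ ca) ⊕ 6f = ae ⊕ 6f = c1
byte 2: (54 ⊕ fc) ⊕ 67 = a8 ⊕ 67 = cf
byte 3: (6a ⊕ c2) ⊕ 69 = a8 ⊕ 69 = c1
byte 4: (9f ⊕ b4) ⊕ 6e = 2b ⊕ 6e = 45
byte 5: (6e ⊕ 81) ⊕ 20 = ef ⊕ 20 = cf
byte 6: (1d ⊕ e4) ⊕ 72 = f9 ⊕ 72 = 8b
byte 7: (bd ⊕ a3) ⊕ 65 = 1e ⊕ 65 = 7b
byte 8: (f0 ⊕ a0) ⊕ 61 = 50 ⊕ 61 = 31
byte 9: (9c ⊕ cf) ⊕ 64 = 53 ⊕ 64 = 37
byte 10: (b4 ⊕ 5e) ⊕ 79 = ea ⊕ 79 = 93
byte 11: (29 ⊕ 24) ⊕ 3f = 0d ⊕ 3f = 32

48 c1 cf c1 45 cf 8b 7b 31 37 93 32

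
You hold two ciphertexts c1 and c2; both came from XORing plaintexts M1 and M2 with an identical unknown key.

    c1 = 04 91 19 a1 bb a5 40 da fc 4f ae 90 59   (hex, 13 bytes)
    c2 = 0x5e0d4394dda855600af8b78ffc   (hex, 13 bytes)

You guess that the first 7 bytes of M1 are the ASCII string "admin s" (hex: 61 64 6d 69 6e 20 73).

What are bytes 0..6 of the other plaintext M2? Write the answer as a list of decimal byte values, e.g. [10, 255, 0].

First, c1 ⊕ c2 = (M1 ⊕ K) ⊕ (M2 ⊕ K) = M1 ⊕ M2, so the key drops out. Then M2 = (M1 ⊕ M2) ⊕ M1 over the first 7 bytes.
byte 0: (04 ^ 5e) ^ 61 = 5a ^ 61 = 3b
byte 1: (91 ^ 0d) ^ 64 = 9c ^ 64 = f8
byte 2: (19 ^ 43) ^ 6d = 5a ^ 6d = 37
byte 3: (a1 ^ 94) ^ 69 = 35 ^ 69 = 5c
byte 4: (bb ^ dd) ^ 6e = 66 ^ 6e = 08
byte 5: (a5 ^ a8) ^ 20 = 0d ^ 20 = 2d
byte 6: (40 ^ 55) ^ 73 = 15 ^ 73 = 66

[59, 248, 55, 92, 8, 45, 102]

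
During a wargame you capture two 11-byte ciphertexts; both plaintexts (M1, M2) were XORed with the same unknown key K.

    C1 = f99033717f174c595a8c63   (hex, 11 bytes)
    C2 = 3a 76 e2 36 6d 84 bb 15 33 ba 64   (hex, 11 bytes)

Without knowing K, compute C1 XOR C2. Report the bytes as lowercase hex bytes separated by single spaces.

c3 e6 d1 47 12 93 f7 4c 69 36 07

C1 ⊕ C2 = (M1 ⊕ K) ⊕ (M2 ⊕ K) = M1 ⊕ M2 — the shared key cancels under XOR.
f9 ⊕ 3a = c3
90 ⊕ 76 = e6
33 ⊕ e2 = d1
71 ⊕ 36 = 47
7f ⊕ 6d = 12
17 ⊕ 84 = 93
4c ⊕ bb = f7
59 ⊕ 15 = 4c
5a ⊕ 33 = 69
8c ⊕ ba = 36
63 ⊕ 64 = 07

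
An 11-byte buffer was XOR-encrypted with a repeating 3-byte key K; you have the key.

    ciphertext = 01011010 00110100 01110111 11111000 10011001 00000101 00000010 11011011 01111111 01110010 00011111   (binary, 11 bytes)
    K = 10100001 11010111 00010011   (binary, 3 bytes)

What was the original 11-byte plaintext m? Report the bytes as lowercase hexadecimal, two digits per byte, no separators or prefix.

The 3-byte key repeats, so the effective keystream is a1 d7 13 a1 d7 13 a1 d7 13 a1 d7.
byte 0: 01011010 xor 10100001 = 11111011
byte 1: 00110100 xor 11010111 = 11100011
byte 2: 01110111 xor 00010011 = 01100100
byte 3: 11111000 xor 10100001 = 01011001
byte 4: 10011001 xor 11010111 = 01001110
byte 5: 00000101 xor 00010011 = 00010110
byte 6: 00000010 xor 10100001 = 10100011
byte 7: 11011011 xor 11010111 = 00001100
byte 8: 01111111 xor 00010011 = 01101100
byte 9: 01110010 xor 10100001 = 11010011
byte 10: 00011111 xor 11010111 = 11001000

fbe364594e16a30c6cd3c8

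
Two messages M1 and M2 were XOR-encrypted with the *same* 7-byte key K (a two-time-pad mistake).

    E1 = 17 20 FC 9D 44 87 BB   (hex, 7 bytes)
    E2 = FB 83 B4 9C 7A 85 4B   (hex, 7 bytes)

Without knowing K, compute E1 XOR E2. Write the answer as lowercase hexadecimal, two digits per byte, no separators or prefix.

E1 ⊕ E2 = (M1 ⊕ K) ⊕ (M2 ⊕ K) = M1 ⊕ M2 — the shared key cancels under XOR.
 23 ⊕ 251 = 236
 32 ⊕ 131 = 163
252 ⊕ 180 =  72
157 ⊕ 156 =   1
 68 ⊕ 122 =  62
135 ⊕ 133 =   2
187 ⊕  75 = 240

eca348013e02f0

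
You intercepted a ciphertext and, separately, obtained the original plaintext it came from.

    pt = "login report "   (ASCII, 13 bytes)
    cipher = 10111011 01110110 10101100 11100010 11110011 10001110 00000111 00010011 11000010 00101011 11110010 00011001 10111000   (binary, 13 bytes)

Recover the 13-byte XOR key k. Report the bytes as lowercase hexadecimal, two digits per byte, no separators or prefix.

d719cb8b9dae7576b244806d98

Since cipher = pt ⊕ k, XORing both sides with pt gives k = pt ⊕ cipher.
01101100 ^ 10111011 = 11010111
01101111 ^ 01110110 = 00011001
01100111 ^ 10101100 = 11001011
01101001 ^ 11100010 = 10001011
01101110 ^ 11110011 = 10011101
00100000 ^ 10001110 = 10101110
01110010 ^ 00000111 = 01110101
01100101 ^ 00010011 = 01110110
01110000 ^ 11000010 = 10110010
01101111 ^ 00101011 = 01000100
01110010 ^ 11110010 = 10000000
01110100 ^ 00011001 = 01101101
00100000 ^ 10111000 = 10011000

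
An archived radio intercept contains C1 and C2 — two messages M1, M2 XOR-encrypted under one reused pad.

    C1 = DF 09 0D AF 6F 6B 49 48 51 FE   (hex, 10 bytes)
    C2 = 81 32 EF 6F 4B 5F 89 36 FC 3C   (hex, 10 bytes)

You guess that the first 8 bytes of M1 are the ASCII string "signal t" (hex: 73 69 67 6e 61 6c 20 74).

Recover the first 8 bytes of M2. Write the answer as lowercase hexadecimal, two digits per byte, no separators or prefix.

First, C1 ⊕ C2 = (M1 ⊕ K) ⊕ (M2 ⊕ K) = M1 ⊕ M2, so the key drops out. Then M2 = (M1 ⊕ M2) ⊕ M1 over the first 8 bytes.
byte 0: (df ^ 81) ^ 73 = 5e ^ 73 = 2d
byte 1: (09 ^ 32) ^ 69 = 3b ^ 69 = 52
byte 2: (0d ^ ef) ^ 67 = e2 ^ 67 = 85
byte 3: (af ^ 6f) ^ 6e = c0 ^ 6e = ae
byte 4: (6f ^ 4b) ^ 61 = 24 ^ 61 = 45
byte 5: (6b ^ 5f) ^ 6c = 34 ^ 6c = 58
byte 6: (49 ^ 89) ^ 20 = c0 ^ 20 = e0
byte 7: (48 ^ 36) ^ 74 = 7e ^ 74 = 0a

2d5285ae4558e00a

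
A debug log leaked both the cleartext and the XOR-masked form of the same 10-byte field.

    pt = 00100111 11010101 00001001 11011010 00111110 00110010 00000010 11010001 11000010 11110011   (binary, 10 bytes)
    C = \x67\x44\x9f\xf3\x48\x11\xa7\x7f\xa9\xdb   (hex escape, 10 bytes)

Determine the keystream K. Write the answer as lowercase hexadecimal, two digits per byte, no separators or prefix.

409196297623a5ae6b28

Since C = pt ⊕ K, XORing both sides with pt gives K = pt ⊕ C.
byte 0: 00100111 XOR 01100111 = 01000000
byte 1: 11010101 XOR 01000100 = 10010001
byte 2: 00001001 XOR 10011111 = 10010110
byte 3: 11011010 XOR 11110011 = 00101001
byte 4: 00111110 XOR 01001000 = 01110110
byte 5: 00110010 XOR 00010001 = 00100011
byte 6: 00000010 XOR 10100111 = 10100101
byte 7: 11010001 XOR 01111111 = 10101110
byte 8: 11000010 XOR 10101001 = 01101011
byte 9: 11110011 XOR 11011011 = 00101000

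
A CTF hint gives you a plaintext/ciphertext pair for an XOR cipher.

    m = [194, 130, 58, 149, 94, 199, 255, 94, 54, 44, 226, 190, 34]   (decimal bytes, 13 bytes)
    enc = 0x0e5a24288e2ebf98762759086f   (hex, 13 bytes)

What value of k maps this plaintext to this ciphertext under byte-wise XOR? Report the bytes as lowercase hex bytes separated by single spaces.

cc d8 1e bd d0 e9 40 c6 40 0b bb b6 4d

Since enc = m ⊕ k, XORing both sides with m gives k = m ⊕ enc.
c2 ^ 0e = cc
82 ^ 5a = d8
3a ^ 24 = 1e
95 ^ 28 = bd
5e ^ 8e = d0
c7 ^ 2e = e9
ff ^ bf = 40
5e ^ 98 = c6
36 ^ 76 = 40
2c ^ 27 = 0b
e2 ^ 59 = bb
be ^ 08 = b6
22 ^ 6f = 4d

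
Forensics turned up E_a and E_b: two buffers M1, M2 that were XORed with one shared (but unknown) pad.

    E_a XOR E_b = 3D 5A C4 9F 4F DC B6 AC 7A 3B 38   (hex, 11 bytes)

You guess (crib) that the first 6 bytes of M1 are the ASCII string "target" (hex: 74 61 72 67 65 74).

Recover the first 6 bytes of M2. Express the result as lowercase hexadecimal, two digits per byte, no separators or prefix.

493bb6f82aa8

Since E_a ⊕ E_b = M1 ⊕ M2, XORing with the guessed M1 bytes yields the corresponding M2 bytes: M2 = (E_a ⊕ E_b) ⊕ M1.
byte 0: 3d XOR 74 = 49
byte 1: 5a XOR 61 = 3b
byte 2: c4 XOR 72 = b6
byte 3: 9f XOR 67 = f8
byte 4: 4f XOR 65 = 2a
byte 5: dc XOR 74 = a8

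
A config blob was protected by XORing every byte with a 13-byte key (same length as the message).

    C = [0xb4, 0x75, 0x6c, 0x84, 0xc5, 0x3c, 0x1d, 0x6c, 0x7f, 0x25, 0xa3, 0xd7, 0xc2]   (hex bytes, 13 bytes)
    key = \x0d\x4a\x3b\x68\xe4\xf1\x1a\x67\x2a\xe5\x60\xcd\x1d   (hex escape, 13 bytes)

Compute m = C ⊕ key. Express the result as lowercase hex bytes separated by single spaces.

b9 3f 57 ec 21 cd 07 0b 55 c0 c3 1a df

XOR is its own inverse, so applying the key byte-wise gives the result directly.
byte 0: b4 XOR 0d = b9
byte 1: 75 XOR 4a = 3f
byte 2: 6c XOR 3b = 57
byte 3: 84 XOR 68 = ec
byte 4: c5 XOR e4 = 21
byte 5: 3c XOR f1 = cd
byte 6: 1d XOR 1a = 07
byte 7: 6c XOR 67 = 0b
byte 8: 7f XOR 2a = 55
byte 9: 25 XOR e5 = c0
byte 10: a3 XOR 60 = c3
byte 11: d7 XOR cd = 1a
byte 12: c2 XOR 1d = df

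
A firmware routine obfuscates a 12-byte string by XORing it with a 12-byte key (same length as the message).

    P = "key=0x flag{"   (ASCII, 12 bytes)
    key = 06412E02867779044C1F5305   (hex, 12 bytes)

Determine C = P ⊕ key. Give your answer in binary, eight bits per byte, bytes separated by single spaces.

01101101 00100100 01010111 00111111 10110110 00001111 01011001 01100010 00100000 01111110 00110100 01111110

XOR is its own inverse, so applying the key byte-wise gives the result directly.
107 XOR   6 = 109
101 XOR  65 =  36
121 XOR  46 =  87
 61 XOR   2 =  63
 48 XOR 134 = 182
120 XOR 119 =  15
 32 XOR 121 =  89
102 XOR   4 =  98
108 XOR  76 =  32
 97 XOR  31 = 126
103 XOR  83 =  52
123 XOR   5 = 126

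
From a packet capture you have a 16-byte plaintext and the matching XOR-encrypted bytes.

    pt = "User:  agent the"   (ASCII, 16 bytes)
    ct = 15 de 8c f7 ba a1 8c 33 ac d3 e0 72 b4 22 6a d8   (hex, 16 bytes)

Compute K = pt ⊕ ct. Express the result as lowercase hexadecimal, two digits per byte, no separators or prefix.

Since ct = pt ⊕ K, XORing both sides with pt gives K = pt ⊕ ct.
 85 ^  21 =  64
115 ^ 222 = 173
101 ^ 140 = 233
114 ^ 247 = 133
 58 ^ 186 = 128
 32 ^ 161 = 129
 32 ^ 140 = 172
 97 ^  51 =  82
103 ^ 172 = 203
101 ^ 211 = 182
110 ^ 224 = 142
116 ^ 114 =   6
 32 ^ 180 = 148
116 ^  34 =  86
104 ^ 106 =   2
101 ^ 216 = 189

40ade9858081ac52cbb68e06945602bd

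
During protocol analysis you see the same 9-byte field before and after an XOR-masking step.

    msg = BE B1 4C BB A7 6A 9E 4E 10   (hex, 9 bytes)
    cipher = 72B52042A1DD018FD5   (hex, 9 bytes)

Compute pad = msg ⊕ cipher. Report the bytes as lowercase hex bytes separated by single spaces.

Since cipher = msg ⊕ pad, XORing both sides with msg gives pad = msg ⊕ cipher.
byte 0: be ⊕ 72 = cc
byte 1: b1 ⊕ b5 = 04
byte 2: 4c ⊕ 20 = 6c
byte 3: bb ⊕ 42 = f9
byte 4: a7 ⊕ a1 = 06
byte 5: 6a ⊕ dd = b7
byte 6: 9e ⊕ 01 = 9f
byte 7: 4e ⊕ 8f = c1
byte 8: 10 ⊕ d5 = c5

cc 04 6c f9 06 b7 9f c1 c5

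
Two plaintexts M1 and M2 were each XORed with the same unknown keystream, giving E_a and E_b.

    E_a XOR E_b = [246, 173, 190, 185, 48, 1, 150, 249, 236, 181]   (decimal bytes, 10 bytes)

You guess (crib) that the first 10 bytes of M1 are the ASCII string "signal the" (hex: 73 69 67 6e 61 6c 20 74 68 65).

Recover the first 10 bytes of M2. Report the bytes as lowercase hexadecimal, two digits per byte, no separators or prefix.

Since E_a ⊕ E_b = M1 ⊕ M2, XORing with the guessed M1 bytes yields the corresponding M2 bytes: M2 = (E_a ⊕ E_b) ⊕ M1.
byte 0: 11110110 ^ 01110011 = 10000101
byte 1: 10101101 ^ 01101001 = 11000100
byte 2: 10111110 ^ 01100111 = 11011001
byte 3: 10111001 ^ 01101110 = 11010111
byte 4: 00110000 ^ 01100001 = 01010001
byte 5: 00000001 ^ 01101100 = 01101101
byte 6: 10010110 ^ 00100000 = 10110110
byte 7: 11111001 ^ 01110100 = 10001101
byte 8: 11101100 ^ 01101000 = 10000100
byte 9: 10110101 ^ 01100101 = 11010000

85c4d9d7516db68d84d0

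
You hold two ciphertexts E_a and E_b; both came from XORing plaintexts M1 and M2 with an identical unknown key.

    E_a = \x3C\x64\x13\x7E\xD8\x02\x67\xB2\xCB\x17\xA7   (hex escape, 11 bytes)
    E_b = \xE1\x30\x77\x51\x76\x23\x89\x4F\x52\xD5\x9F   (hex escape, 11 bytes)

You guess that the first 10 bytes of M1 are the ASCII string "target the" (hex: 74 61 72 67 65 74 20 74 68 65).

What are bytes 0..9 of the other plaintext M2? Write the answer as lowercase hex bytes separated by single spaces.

a9 35 16 48 cb 55 ce 89 f1 a7

First, E_a ⊕ E_b = (M1 ⊕ K) ⊕ (M2 ⊕ K) = M1 ⊕ M2, so the key drops out. Then M2 = (M1 ⊕ M2) ⊕ M1 over the first 10 bytes.
byte 0: (3c ⊕ e1) ⊕ 74 = dd ⊕ 74 = a9
byte 1: (64 ⊕ 30) ⊕ 61 = 54 ⊕ 61 = 35
byte 2: (13 ⊕ 77) ⊕ 72 = 64 ⊕ 72 = 16
byte 3: (7e ⊕ 51) ⊕ 67 = 2f ⊕ 67 = 48
byte 4: (d8 ⊕ 76) ⊕ 65 = ae ⊕ 65 = cb
byte 5: (02 ⊕ 23) ⊕ 74 = 21 ⊕ 74 = 55
byte 6: (67 ⊕ 89) ⊕ 20 = ee ⊕ 20 = ce
byte 7: (b2 ⊕ 4f) ⊕ 74 = fd ⊕ 74 = 89
byte 8: (cb ⊕ 52) ⊕ 68 = 99 ⊕ 68 = f1
byte 9: (17 ⊕ d5) ⊕ 65 = c2 ⊕ 65 = a7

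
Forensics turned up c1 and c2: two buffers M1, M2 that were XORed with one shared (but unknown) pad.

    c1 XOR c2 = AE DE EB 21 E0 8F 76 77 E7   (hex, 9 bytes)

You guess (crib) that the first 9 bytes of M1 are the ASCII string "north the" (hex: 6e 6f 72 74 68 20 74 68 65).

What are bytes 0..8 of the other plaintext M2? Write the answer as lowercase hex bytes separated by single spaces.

Since c1 ⊕ c2 = M1 ⊕ M2, XORing with the guessed M1 bytes yields the corresponding M2 bytes: M2 = (c1 ⊕ c2) ⊕ M1.
10101110 ^ 01101110 = 11000000
11011110 ^ 01101111 = 10110001
11101011 ^ 01110010 = 10011001
00100001 ^ 01110100 = 01010101
11100000 ^ 01101000 = 10001000
10001111 ^ 00100000 = 10101111
01110110 ^ 01110100 = 00000010
01110111 ^ 01101000 = 00011111
11100111 ^ 01100101 = 10000010

c0 b1 99 55 88 af 02 1f 82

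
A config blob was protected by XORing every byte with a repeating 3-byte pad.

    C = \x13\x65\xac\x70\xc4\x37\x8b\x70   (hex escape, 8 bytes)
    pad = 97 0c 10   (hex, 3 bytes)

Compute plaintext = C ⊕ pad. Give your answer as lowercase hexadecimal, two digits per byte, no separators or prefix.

8469bce7c8271c7c

The 3-byte key repeats, so the effective keystream is 97 0c 10 97 0c 10 97 0c.
byte 0: 13 ⊕ 97 = 84
byte 1: 65 ⊕ 0c = 69
byte 2: ac ⊕ 10 = bc
byte 3: 70 ⊕ 97 = e7
byte 4: c4 ⊕ 0c = c8
byte 5: 37 ⊕ 10 = 27
byte 6: 8b ⊕ 97 = 1c
byte 7: 70 ⊕ 0c = 7c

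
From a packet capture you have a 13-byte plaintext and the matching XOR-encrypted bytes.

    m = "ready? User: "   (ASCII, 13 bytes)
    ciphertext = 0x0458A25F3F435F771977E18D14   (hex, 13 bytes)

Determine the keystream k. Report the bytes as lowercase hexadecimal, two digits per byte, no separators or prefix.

763dc33b467c7f226a1293b734

Since ciphertext = m ⊕ k, XORing both sides with m gives k = m ⊕ ciphertext.
72 XOR 04 = 76
65 XOR 58 = 3d
61 XOR a2 = c3
64 XOR 5f = 3b
79 XOR 3f = 46
3f XOR 43 = 7c
20 XOR 5f = 7f
55 XOR 77 = 22
73 XOR 19 = 6a
65 XOR 77 = 12
72 XOR e1 = 93
3a XOR 8d = b7
20 XOR 14 = 34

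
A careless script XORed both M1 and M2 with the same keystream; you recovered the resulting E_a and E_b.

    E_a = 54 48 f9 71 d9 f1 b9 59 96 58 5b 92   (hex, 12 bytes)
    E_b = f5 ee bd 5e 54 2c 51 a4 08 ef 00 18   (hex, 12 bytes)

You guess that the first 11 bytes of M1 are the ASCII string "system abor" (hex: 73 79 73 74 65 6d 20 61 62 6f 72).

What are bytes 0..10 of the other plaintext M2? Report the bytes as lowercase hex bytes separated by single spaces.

First, E_a ⊕ E_b = (M1 ⊕ K) ⊕ (M2 ⊕ K) = M1 ⊕ M2, so the key drops out. Then M2 = (M1 ⊕ M2) ⊕ M1 over the first 11 bytes.
byte 0: (54 ⊕ f5) ⊕ 73 = a1 ⊕ 73 = d2
byte 1: (48 ⊕ ee) ⊕ 79 = a6 ⊕ 79 = df
byte 2: (f9 ⊕ bd) ⊕ 73 = 44 ⊕ 73 = 37
byte 3: (71 ⊕ 5e) ⊕ 74 = 2f ⊕ 74 = 5b
byte 4: (d9 ⊕ 54) ⊕ 65 = 8d ⊕ 65 = e8
byte 5: (f1 ⊕ 2c) ⊕ 6d = dd ⊕ 6d = b0
byte 6: (b9 ⊕ 51) ⊕ 20 = e8 ⊕ 20 = c8
byte 7: (59 ⊕ a4) ⊕ 61 = fd ⊕ 61 = 9c
byte 8: (96 ⊕ 08) ⊕ 62 = 9e ⊕ 62 = fc
byte 9: (58 ⊕ ef) ⊕ 6f = b7 ⊕ 6f = d8
byte 10: (5b ⊕ 00) ⊕ 72 = 5b ⊕ 72 = 29

d2 df 37 5b e8 b0 c8 9c fc d8 29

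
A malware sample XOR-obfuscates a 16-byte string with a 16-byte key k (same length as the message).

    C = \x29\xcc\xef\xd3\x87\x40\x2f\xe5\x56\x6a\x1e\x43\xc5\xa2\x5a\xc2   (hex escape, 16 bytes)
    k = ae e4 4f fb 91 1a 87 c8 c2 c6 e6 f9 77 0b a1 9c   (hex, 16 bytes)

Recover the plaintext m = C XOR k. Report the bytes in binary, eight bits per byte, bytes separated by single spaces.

byte 0: 29 ⊕ ae = 87
byte 1: cc ⊕ e4 = 28
byte 2: ef ⊕ 4f = a0
byte 3: d3 ⊕ fb = 28
byte 4: 87 ⊕ 91 = 16
byte 5: 40 ⊕ 1a = 5a
byte 6: 2f ⊕ 87 = a8
byte 7: e5 ⊕ c8 = 2d
byte 8: 56 ⊕ c2 = 94
byte 9: 6a ⊕ c6 = ac
byte 10: 1e ⊕ e6 = f8
byte 11: 43 ⊕ f9 = ba
byte 12: c5 ⊕ 77 = b2
byte 13: a2 ⊕ 0b = a9
byte 14: 5a ⊕ a1 = fb
byte 15: c2 ⊕ 9c = 5e

10000111 00101000 10100000 00101000 00010110 01011010 10101000 00101101 10010100 10101100 11111000 10111010 10110010 10101001 11111011 01011110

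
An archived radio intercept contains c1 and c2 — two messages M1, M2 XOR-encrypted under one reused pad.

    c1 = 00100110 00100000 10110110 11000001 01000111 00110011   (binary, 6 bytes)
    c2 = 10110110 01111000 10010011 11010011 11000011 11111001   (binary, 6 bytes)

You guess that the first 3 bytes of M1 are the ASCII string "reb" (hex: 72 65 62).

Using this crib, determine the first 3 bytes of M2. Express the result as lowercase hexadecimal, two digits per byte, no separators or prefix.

First, c1 ⊕ c2 = (M1 ⊕ K) ⊕ (M2 ⊕ K) = M1 ⊕ M2, so the key drops out. Then M2 = (M1 ⊕ M2) ⊕ M1 over the first 3 bytes.
byte 0: (26 xor b6) xor 72 = 90 xor 72 = e2
byte 1: (20 xor 78) xor 65 = 58 xor 65 = 3d
byte 2: (b6 xor 93) xor 62 = 25 xor 62 = 47

e23d47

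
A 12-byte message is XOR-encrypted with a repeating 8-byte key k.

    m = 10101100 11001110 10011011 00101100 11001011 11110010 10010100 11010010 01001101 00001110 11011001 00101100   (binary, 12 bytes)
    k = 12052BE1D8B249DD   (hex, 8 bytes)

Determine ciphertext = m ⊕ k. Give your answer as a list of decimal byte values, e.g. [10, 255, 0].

[190, 203, 176, 205, 19, 64, 221, 15, 95, 11, 242, 205]

The 8-byte key repeats, so the effective keystream is 12 05 2b e1 d8 b2 49 dd 12 05 2b e1.
byte 0: 172 xor  18 = 190
byte 1: 206 xor   5 = 203
byte 2: 155 xor  43 = 176
byte 3:  44 xor 225 = 205
byte 4: 203 xor 216 =  19
byte 5: 242 xor 178 =  64
byte 6: 148 xor  73 = 221
byte 7: 210 xor 221 =  15
byte 8:  77 xor  18 =  95
byte 9:  14 xor   5 =  11
byte 10: 217 xor  43 = 242
byte 11:  44 xor 225 = 205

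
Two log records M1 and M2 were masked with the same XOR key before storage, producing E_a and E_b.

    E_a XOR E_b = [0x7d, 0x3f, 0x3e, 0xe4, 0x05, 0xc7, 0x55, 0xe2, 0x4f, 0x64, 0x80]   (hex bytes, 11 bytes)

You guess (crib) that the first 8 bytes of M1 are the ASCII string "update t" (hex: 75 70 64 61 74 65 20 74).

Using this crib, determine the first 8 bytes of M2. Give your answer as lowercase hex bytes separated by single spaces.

Since E_a ⊕ E_b = M1 ⊕ M2, XORing with the guessed M1 bytes yields the corresponding M2 bytes: M2 = (E_a ⊕ E_b) ⊕ M1.
7d ⊕ 75 = 08
3f ⊕ 70 = 4f
3e ⊕ 64 = 5a
e4 ⊕ 61 = 85
05 ⊕ 74 = 71
c7 ⊕ 65 = a2
55 ⊕ 20 = 75
e2 ⊕ 74 = 96

08 4f 5a 85 71 a2 75 96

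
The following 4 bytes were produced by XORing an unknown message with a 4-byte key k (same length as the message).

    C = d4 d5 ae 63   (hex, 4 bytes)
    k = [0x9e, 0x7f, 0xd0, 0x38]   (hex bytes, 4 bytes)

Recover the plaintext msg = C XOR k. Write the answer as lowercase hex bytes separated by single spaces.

4a aa 7e 5b

byte 0: d4 xor 9e = 4a
byte 1: d5 xor 7f = aa
byte 2: ae xor d0 = 7e
byte 3: 63 xor 38 = 5b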